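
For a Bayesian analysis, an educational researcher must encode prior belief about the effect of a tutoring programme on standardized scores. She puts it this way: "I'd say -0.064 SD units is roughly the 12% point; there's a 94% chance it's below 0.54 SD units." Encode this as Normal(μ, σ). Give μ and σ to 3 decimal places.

The p-quantile of Normal(μ,σ) is μ + z_p·σ, with z_{0.12} = -1.175 and z_{0.94} = 1.555.
Eliminate σ: μ = (z₂·x₁ − z₁·x₂)/(z₂ − z₁) = (1.555·-0.064 − (-1.175)·0.54)/2.73 = 0.196.
Then σ = (x₂ − x₁)/(z₂ − z₁) = (0.54 − -0.064)/2.73 = 0.221.

μ = 0.196, σ = 0.221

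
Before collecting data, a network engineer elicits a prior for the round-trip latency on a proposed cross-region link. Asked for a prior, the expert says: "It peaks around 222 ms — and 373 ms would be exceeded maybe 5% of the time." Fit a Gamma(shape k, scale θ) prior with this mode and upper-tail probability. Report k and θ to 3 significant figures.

Gamma(k,θ) with k>1 has mode (k−1)θ, so θ = 222/(k−1).
Need P(X < 373) = 0.95 with θ tied to k this way. Start at k = 2, θ = 222: P(X<373) ≈ 0.501.
Too low — raise k to concentrate. Iterating converges to k ≈ 11.4.
Then θ = 222/(11.4−1) ≈ 21.4.

k ≈ 11.4, θ ≈ 21.4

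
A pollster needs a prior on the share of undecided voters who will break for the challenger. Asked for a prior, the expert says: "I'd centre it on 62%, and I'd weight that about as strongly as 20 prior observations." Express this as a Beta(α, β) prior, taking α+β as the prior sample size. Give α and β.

Under the effective-sample-size interpretation, Beta(α, β) has prior mean α/(α+β) and prior sample size α+β.
So α+β = 20 and α/(α+β) = 0.62, giving α = 0.62·20 = 12.4 and β = 20 − 12.4 = 7.6.

α = 12.4, β = 7.6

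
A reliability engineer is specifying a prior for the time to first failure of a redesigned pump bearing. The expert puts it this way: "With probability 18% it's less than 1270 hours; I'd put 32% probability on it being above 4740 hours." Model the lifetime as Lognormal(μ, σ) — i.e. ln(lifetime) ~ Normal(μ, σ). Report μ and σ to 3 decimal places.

μ ≈ 8.018, σ ≈ 0.952

If T ~ Lognormal(μ,σ) then ln T ~ Normal(μ,σ), so the p-quantile of ln T is μ + z_p·σ.
ln(1270) = 7.147 and ln(4740) = 8.464; z_{0.18} = -0.9154, z_{0.68} = 0.4677.
σ = (8.464 − 7.147)/(0.4677 − (-0.9154)) = 0.952.
μ = 7.147 − (-0.9154)·0.952 = 8.018.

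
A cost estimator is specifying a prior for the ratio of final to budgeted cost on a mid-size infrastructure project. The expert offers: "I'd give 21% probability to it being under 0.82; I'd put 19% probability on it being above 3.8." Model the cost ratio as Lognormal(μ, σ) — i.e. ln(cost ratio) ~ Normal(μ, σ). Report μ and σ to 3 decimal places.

If T ~ Lognormal(μ,σ) then ln T ~ Normal(μ,σ), so the p-quantile of ln T is μ + z_p·σ.
ln(0.82) = -0.1985 and ln(3.8) = 1.335; z_{0.21} = -0.8064, z_{0.81} = 0.8779.
σ = (1.335 − -0.1985)/(0.8779 − (-0.8064)) = 0.910.
μ = -0.1985 − (-0.8064)·0.910 = 0.536.

μ ≈ 0.536, σ ≈ 0.910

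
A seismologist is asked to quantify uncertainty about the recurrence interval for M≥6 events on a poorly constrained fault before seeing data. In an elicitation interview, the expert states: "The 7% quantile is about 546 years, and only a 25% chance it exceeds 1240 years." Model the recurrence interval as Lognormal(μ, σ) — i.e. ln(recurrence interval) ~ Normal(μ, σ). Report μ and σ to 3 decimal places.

μ ≈ 6.866, σ ≈ 0.381

If T ~ Lognormal(μ,σ) then ln T ~ Normal(μ,σ), so the p-quantile of ln T is μ + z_p·σ.
ln(546) = 6.303 and ln(1240) = 7.123; z_{0.07} = -1.476, z_{0.75} = 0.6745.
σ = (7.123 − 6.303)/(0.6745 − (-1.476)) = 0.381.
μ = 6.303 − (-1.476)·0.381 = 6.866.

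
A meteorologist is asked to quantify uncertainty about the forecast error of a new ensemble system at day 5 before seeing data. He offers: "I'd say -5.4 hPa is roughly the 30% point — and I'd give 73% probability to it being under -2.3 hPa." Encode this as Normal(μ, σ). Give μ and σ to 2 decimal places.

The p-quantile of Normal(μ,σ) is μ + z_p·σ, with z_{0.3} = -0.5244 and z_{0.73} = 0.6128.
Eliminate σ: μ = (z₂·x₁ − z₁·x₂)/(z₂ − z₁) = (0.6128·-5.4 − (-0.5244)·-2.3)/1.137 = -3.97.
Then σ = (x₂ − x₁)/(z₂ − z₁) = (-2.3 − -5.4)/1.137 = 2.73.

μ = -3.97, σ = 2.73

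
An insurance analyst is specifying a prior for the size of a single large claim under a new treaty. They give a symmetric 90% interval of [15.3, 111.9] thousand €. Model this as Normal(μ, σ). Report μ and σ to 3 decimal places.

μ = 63.600, σ = 29.364

A symmetric 90% interval runs μ ± z·σ with z = 1.645.
Half-width = 48.3, so σ = 48.3/1.645 = 29.364.
μ is the interval midpoint, 63.600.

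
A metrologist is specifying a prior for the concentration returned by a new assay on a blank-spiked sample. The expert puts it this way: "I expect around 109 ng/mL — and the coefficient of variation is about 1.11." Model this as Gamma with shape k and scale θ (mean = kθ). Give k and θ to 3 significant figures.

For Gamma(k, scale θ): mean = kθ, variance = kθ², so CV = 1/√k.
CV = 1.11, hence k = 1/CV² = 0.812.
Then θ = mean/k = 109/0.812 = 134.

k ≈ 0.812, θ ≈ 134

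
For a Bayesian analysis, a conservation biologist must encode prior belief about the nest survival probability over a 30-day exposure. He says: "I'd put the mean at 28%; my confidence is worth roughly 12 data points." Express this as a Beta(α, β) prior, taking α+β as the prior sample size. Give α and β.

Under the effective-sample-size interpretation, Beta(α, β) has prior mean α/(α+β) and prior sample size α+β.
So α+β = 12 and α/(α+β) = 0.28, giving α = 0.28·12 = 3.36 and β = 12 − 3.36 = 8.64.

α = 3.36, β = 8.64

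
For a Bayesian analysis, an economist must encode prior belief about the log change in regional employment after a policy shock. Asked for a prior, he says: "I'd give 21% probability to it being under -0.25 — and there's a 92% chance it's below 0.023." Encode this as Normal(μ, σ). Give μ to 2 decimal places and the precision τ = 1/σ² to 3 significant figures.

For Normal(μ,σ), the p-quantile is μ + z_p·σ. Here z_{0.21} = -0.8064, z_{0.92} = 1.405.
So -0.25 = μ − 0.8064σ and 0.023 = μ + 1.405σ.
Subtracting: σ = (0.023 − -0.25)/(1.405 − (-0.8064)) = 0.12.
Then μ = -0.25 − (-0.8064)·0.12 = -0.15.
Precision τ = 1/σ² = 1/0.1234² = 65.6.

μ = -0.15, τ = 65.6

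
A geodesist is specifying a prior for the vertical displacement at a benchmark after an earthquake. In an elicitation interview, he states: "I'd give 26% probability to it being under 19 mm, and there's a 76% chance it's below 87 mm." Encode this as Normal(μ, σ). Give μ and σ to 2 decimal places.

μ = 51.41, σ = 50.38

For Normal(μ,σ), the p-quantile is μ + z_p·σ. Here z_{0.26} = -0.6433, z_{0.76} = 0.7063.
So 19 = μ − 0.6433σ and 87 = μ + 0.7063σ.
Subtracting: σ = (87 − 19)/(0.7063 − (-0.6433)) = 50.38.
Then μ = 19 − (-0.6433)·50.38 = 51.41.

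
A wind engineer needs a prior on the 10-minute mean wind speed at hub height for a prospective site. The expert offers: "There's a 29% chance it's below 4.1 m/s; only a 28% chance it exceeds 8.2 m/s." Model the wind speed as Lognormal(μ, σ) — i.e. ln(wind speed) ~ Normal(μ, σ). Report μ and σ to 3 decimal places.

If T ~ Lognormal(μ,σ) then ln T ~ Normal(μ,σ), so the p-quantile of ln T is μ + z_p·σ.
ln(4.1) = 1.411 and ln(8.2) = 2.104; z_{0.29} = -0.5534, z_{0.72} = 0.5828.
σ = (2.104 − 1.411)/(0.5828 − (-0.5534)) = 0.610.
μ = 1.411 − (-0.5534)·0.610 = 1.749.

μ ≈ 1.749, σ ≈ 0.610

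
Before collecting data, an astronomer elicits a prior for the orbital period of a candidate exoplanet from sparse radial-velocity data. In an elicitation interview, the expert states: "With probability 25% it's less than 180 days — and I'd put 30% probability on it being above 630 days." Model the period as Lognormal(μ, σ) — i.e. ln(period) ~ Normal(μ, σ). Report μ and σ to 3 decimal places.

If T ~ Lognormal(μ,σ) then ln T ~ Normal(μ,σ), so the p-quantile of ln T is μ + z_p·σ.
ln(180) = 5.193 and ln(630) = 6.446; z_{0.25} = -0.6745, z_{0.7} = 0.5244.
σ = (6.446 − 5.193)/(0.5244 − (-0.6745)) = 1.045.
μ = 5.193 − (-0.6745)·1.045 = 5.898.

μ ≈ 5.898, σ ≈ 1.045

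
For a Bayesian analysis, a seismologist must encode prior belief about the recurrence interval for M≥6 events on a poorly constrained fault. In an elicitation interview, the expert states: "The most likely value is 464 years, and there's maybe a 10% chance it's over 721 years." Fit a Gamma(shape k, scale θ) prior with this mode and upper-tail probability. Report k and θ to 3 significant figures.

k ≈ 10.6, θ ≈ 48.2

Gamma(k,θ) with k>1 has mode (k−1)θ, so θ = 464/(k−1).
Need P(X < 721) = 0.9 with θ tied to k this way. Start at k = 2, θ = 464: P(X<721) ≈ 0.460.
Too low — raise k to concentrate. Iterating converges to k ≈ 10.6.
Then θ = 464/(10.6−1) ≈ 48.2.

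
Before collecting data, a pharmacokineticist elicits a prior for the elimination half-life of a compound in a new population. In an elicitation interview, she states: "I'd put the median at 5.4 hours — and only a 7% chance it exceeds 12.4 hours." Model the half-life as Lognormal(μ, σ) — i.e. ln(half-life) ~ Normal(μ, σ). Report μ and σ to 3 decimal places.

μ ≈ 1.686, σ ≈ 0.563

If T ~ Lognormal(μ,σ) then ln T ~ Normal(μ,σ), so the p-quantile of ln T is μ + z_p·σ.
ln(5.4) = 1.686 and ln(12.4) = 2.518; z_{0.5} = 0, z_{0.93} = 1.476.
σ = (2.518 − 1.686)/(1.476 − (0)) = 0.563.
μ = 1.686 − (0)·0.563 = 1.686.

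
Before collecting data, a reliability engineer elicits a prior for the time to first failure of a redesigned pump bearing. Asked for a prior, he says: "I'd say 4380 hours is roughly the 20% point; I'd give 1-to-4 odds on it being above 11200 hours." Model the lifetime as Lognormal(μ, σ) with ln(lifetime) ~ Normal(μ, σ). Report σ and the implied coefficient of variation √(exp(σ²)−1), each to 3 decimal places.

If T ~ Lognormal(μ,σ) then ln T ~ Normal(μ,σ), so the p-quantile of ln T is μ + z_p·σ.
ln(4380) = 8.385 and ln(11200) = 9.324; z_{0.2} = -0.8416, z_{0.8} = 0.8416.
σ = (9.324 − 8.385)/(0.8416 − (-0.8416)) = 0.558.
μ = 8.385 − (-0.8416)·0.558 = 8.854.
CV = √(exp(σ²)−1) = √(exp(0.3111)−1) = 0.604.

σ ≈ 0.558, CV ≈ 0.604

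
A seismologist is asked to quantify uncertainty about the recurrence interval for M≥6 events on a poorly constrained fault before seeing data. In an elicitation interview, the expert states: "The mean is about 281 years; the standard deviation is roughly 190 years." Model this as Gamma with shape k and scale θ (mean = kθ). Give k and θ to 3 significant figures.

k ≈ 2.19, θ ≈ 128

For Gamma(k, scale θ): mean = kθ, variance = kθ², so CV = 1/√k.
CV = SD/mean = 190/281 = 0.6762, hence k = 1/CV² = 2.19.
Then θ = mean/k = 281/2.19 = 128.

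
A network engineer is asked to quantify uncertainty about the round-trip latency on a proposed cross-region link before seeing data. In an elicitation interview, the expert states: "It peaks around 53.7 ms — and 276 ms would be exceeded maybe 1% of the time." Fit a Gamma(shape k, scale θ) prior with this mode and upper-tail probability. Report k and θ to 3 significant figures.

Gamma(k,θ) with k>1 has mode (k−1)θ, so θ = 53.7/(k−1).
Need P(X < 276) = 0.99 with θ tied to k this way. Start at k = 2, θ = 53.7: P(X<276) ≈ 0.964.
Too low — raise k to concentrate. Iterating converges to k ≈ 2.45.
Then θ = 53.7/(2.45−1) ≈ 37.

k ≈ 2.45, θ ≈ 37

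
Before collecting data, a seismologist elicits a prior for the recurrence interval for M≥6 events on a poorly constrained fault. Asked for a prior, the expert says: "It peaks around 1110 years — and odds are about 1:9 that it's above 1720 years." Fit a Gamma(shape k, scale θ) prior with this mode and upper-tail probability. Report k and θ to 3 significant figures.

Gamma(k,θ) with k>1 has mode (k−1)θ, so θ = 1110/(k−1).
Need P(X < 1720) = 0.9 with θ tied to k this way. Start at k = 2, θ = 1110: P(X<1720) ≈ 0.459.
Too low — raise k to concentrate. Iterating converges to k ≈ 10.7.
Then θ = 1110/(10.7−1) ≈ 114.

k ≈ 10.7, θ ≈ 114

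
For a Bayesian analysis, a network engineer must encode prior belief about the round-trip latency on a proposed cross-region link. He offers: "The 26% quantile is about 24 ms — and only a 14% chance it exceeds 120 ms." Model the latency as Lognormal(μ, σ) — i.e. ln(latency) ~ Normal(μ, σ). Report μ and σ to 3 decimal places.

μ ≈ 3.779, σ ≈ 0.934

If T ~ Lognormal(μ,σ) then ln T ~ Normal(μ,σ), so the p-quantile of ln T is μ + z_p·σ.
ln(24) = 3.178 and ln(120) = 4.787; z_{0.26} = -0.6433, z_{0.86} = 1.08.
σ = (4.787 − 3.178)/(1.08 − (-0.6433)) = 0.934.
μ = 3.178 − (-0.6433)·0.934 = 3.779.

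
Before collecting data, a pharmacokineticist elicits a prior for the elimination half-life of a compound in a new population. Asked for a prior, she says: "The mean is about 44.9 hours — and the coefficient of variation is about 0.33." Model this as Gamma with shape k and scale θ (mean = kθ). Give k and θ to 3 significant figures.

For Gamma(k, scale θ): mean = kθ, variance = kθ², so CV = 1/√k.
CV = 0.33, hence k = 1/CV² = 9.18.
Then θ = mean/k = 44.9/9.18 = 4.89.

k ≈ 9.18, θ ≈ 4.89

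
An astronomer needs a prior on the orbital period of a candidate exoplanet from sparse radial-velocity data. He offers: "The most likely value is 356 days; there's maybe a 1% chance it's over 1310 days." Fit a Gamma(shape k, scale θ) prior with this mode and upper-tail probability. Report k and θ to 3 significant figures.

Gamma(k,θ) with k>1 has mode (k−1)θ, so θ = 356/(k−1).
Need P(X < 1310) = 0.99 with θ tied to k this way. Start at k = 2, θ = 356: P(X<1310) ≈ 0.882.
Too low — raise k to concentrate. Iterating converges to k ≈ 3.52.
Then θ = 356/(3.52−1) ≈ 141.

k ≈ 3.52, θ ≈ 141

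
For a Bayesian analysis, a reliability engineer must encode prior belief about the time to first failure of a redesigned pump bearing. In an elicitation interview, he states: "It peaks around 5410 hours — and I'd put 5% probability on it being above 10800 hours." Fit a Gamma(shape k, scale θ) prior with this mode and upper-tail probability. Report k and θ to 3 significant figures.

Gamma(k,θ) with k>1 has mode (k−1)θ, so θ = 5410/(k−1).
Need P(X < 10800) = 0.95 with θ tied to k this way. Start at k = 2, θ = 5410: P(X<10800) ≈ 0.593.
Too low — raise k to concentrate. Iterating converges to k ≈ 6.8.
Then θ = 5410/(6.8−1) ≈ 933.

k ≈ 6.8, θ ≈ 933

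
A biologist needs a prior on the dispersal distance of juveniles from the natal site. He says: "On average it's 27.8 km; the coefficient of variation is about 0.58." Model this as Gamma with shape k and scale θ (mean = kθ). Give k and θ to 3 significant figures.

k ≈ 2.97, θ ≈ 9.35

For Gamma(k, scale θ): mean = kθ, variance = kθ², so CV = 1/√k.
CV = 0.58, hence k = 1/CV² = 2.97.
Then θ = mean/k = 27.8/2.97 = 9.35.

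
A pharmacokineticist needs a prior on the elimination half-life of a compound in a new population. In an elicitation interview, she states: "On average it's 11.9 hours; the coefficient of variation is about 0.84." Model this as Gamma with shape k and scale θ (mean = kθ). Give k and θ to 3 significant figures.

For Gamma(k, scale θ): mean = kθ, variance = kθ², so CV = 1/√k.
CV = 0.84, hence k = 1/CV² = 1.42.
Then θ = mean/k = 11.9/1.42 = 8.4.

k ≈ 1.42, θ ≈ 8.4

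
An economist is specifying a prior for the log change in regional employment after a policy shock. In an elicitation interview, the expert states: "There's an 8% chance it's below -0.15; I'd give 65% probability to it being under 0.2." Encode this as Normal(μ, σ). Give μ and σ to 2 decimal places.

μ = 0.12, σ = 0.20

The p-quantile of Normal(μ,σ) is μ + z_p·σ, with z_{0.08} = -1.405 and z_{0.65} = 0.3853.
Eliminate σ: μ = (z₂·x₁ − z₁·x₂)/(z₂ − z₁) = (0.3853·-0.15 − (-1.405)·0.2)/1.79 = 0.12.
Then σ = (x₂ − x₁)/(z₂ − z₁) = (0.2 − -0.15)/1.79 = 0.20.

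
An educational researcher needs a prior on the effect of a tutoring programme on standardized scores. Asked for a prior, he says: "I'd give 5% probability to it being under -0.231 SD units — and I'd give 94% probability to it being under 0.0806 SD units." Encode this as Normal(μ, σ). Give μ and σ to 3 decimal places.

The p-quantile of Normal(μ,σ) is μ + z_p·σ, with z_{0.05} = -1.645 and z_{0.94} = 1.555.
Eliminate σ: μ = (z₂·x₁ − z₁·x₂)/(z₂ − z₁) = (1.555·-0.231 − (-1.645)·0.0806)/3.2 = -0.071.
Then σ = (x₂ − x₁)/(z₂ − z₁) = (0.0806 − -0.231)/3.2 = 0.097.

μ = -0.071, σ = 0.097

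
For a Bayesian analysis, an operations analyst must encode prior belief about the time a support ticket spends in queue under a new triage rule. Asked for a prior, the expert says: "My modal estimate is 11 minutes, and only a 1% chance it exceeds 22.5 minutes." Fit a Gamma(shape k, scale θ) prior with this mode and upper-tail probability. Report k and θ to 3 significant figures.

Gamma(k,θ) with k>1 has mode (k−1)θ, so θ = 11/(k−1).
Need P(X < 22.5) = 0.99 with θ tied to k this way. Start at k = 2, θ = 11: P(X<22.5) ≈ 0.606.
Too low — raise k to concentrate. Iterating converges to k ≈ 10.6.
Then θ = 11/(10.6−1) ≈ 1.15.

k ≈ 10.6, θ ≈ 1.15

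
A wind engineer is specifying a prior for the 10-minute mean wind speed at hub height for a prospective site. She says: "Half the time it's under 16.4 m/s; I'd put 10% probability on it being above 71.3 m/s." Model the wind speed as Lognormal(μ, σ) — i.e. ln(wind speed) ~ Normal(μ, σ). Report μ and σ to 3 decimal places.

μ ≈ 2.797, σ ≈ 1.147

If T ~ Lognormal(μ,σ) then ln T ~ Normal(μ,σ), so the p-quantile of ln T is μ + z_p·σ.
ln(16.4) = 2.797 and ln(71.3) = 4.267; z_{0.5} = 0, z_{0.9} = 1.282.
σ = (4.267 − 2.797)/(1.282 − (0)) = 1.147.
μ = 2.797 − (0)·1.147 = 2.797.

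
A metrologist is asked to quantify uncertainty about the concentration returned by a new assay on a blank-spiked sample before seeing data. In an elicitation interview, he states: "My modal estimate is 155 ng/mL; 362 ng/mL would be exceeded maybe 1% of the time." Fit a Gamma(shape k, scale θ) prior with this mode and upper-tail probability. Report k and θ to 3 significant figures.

k ≈ 7.62, θ ≈ 23.4

Gamma(k,θ) with k>1 has mode (k−1)θ, so θ = 155/(k−1).
Need P(X < 362) = 0.99 with θ tied to k this way. Start at k = 2, θ = 155: P(X<362) ≈ 0.677.
Too low — raise k to concentrate. Iterating converges to k ≈ 7.62.
Then θ = 155/(7.62−1) ≈ 23.4.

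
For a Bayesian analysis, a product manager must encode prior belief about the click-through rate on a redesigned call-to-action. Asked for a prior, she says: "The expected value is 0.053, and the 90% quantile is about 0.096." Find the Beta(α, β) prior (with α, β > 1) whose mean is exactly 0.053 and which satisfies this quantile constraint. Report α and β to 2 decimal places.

α ≈ 2.58, β ≈ 46.15

With mean 0.053 fixed, write α = 0.053s, β = 0.947s where s = α+β.
Need P(θ < 0.096) = 0.9 under Beta(0.053s, 0.947s). Normal approximation: (q−m)/√(m(1−m)/s) ≈ z_{0.9} = 1.28, so s ≈ 0.053·0.947·(1.28)²/(0.096−0.053)² = 44.6.
At s = 44.6: P(θ<0.096) ≈ 0.893. Adjusting to match 0.9 gives s ≈ 48.73.
So α = 0.053·48.73 ≈ 2.58, β = 0.947·48.73 ≈ 46.15.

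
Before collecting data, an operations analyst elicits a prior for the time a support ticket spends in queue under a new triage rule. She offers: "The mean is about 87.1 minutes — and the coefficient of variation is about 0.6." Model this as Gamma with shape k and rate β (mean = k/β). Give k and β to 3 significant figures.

For Gamma(k, rate β): mean = k/β, variance = k/β², so CV = 1/√k.
CV = 0.6, hence k = 1/CV² = 2.78.
Then β = k/mean = 2.78/87.1 = 0.0319.

k ≈ 2.78, β ≈ 0.0319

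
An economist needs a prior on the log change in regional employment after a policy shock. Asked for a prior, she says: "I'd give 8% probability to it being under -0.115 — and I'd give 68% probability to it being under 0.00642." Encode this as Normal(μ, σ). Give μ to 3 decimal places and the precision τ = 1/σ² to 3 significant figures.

The p-quantile of Normal(μ,σ) is μ + z_p·σ, with z_{0.08} = -1.405 and z_{0.68} = 0.4677.
Eliminate σ: μ = (z₂·x₁ − z₁·x₂)/(z₂ − z₁) = (0.4677·-0.115 − (-1.405)·0.00642)/1.873 = -0.024.
Then σ = (x₂ − x₁)/(z₂ − z₁) = (0.00642 − -0.115)/1.873 = 0.065.
Precision τ = 1/σ² = 1/0.06483² = 238.

μ = -0.024, τ = 238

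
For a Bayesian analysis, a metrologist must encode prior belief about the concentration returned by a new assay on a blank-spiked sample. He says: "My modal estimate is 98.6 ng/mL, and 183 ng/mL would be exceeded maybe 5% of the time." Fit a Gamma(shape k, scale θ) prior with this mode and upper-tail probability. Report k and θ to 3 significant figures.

k ≈ 8.28, θ ≈ 13.5

Gamma(k,θ) with k>1 has mode (k−1)θ, so θ = 98.6/(k−1).
Need P(X < 183) = 0.95 with θ tied to k this way. Start at k = 2, θ = 98.6: P(X<183) ≈ 0.554.
Too low — raise k to concentrate. Iterating converges to k ≈ 8.28.
Then θ = 98.6/(8.28−1) ≈ 13.5.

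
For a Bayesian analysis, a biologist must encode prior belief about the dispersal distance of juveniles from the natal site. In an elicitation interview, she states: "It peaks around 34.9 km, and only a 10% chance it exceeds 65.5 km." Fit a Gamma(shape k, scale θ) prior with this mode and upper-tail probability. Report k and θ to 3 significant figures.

Gamma(k,θ) with k>1 has mode (k−1)θ, so θ = 34.9/(k−1).
Need P(X < 65.5) = 0.9 with θ tied to k this way. Start at k = 2, θ = 34.9: P(X<65.5) ≈ 0.560.
Too low — raise k to concentrate. Iterating converges to k ≈ 5.82.
Then θ = 34.9/(5.82−1) ≈ 7.24.

k ≈ 5.82, θ ≈ 7.24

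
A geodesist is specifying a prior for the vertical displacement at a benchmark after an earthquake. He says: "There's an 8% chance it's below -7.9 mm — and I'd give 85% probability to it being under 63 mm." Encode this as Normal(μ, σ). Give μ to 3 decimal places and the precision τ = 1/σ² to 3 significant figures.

μ = 32.903, τ = 0.00119

For Normal(μ,σ), the p-quantile is μ + z_p·σ. Here z_{0.08} = -1.405, z_{0.85} = 1.036.
So -7.9 = μ − 1.405σ and 63 = μ + 1.036σ.
Subtracting: σ = (63 − -7.9)/(1.036 − (-1.405)) = 29.039.
Then μ = -7.9 − (-1.405)·29.039 = 32.903.
Precision τ = 1/σ² = 1/29.04² = 0.00119.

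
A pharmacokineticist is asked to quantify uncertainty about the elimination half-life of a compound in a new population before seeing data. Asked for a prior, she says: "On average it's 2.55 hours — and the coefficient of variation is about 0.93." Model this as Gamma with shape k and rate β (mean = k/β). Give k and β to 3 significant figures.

For Gamma(k, rate β): mean = k/β, variance = k/β², so CV = 1/√k.
CV = 0.93, hence k = 1/CV² = 1.16.
Then β = k/mean = 1.16/2.55 = 0.453.

k ≈ 1.16, β ≈ 0.453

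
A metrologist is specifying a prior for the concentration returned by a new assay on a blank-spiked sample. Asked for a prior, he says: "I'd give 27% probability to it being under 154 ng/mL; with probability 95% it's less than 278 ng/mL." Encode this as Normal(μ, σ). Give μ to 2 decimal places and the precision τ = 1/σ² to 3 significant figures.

The p-quantile of Normal(μ,σ) is μ + z_p·σ, with z_{0.27} = -0.6128 and z_{0.95} = 1.645.
Eliminate σ: μ = (z₂·x₁ − z₁·x₂)/(z₂ − z₁) = (1.645·154 − (-0.6128)·278)/2.258 = 187.66.
Then σ = (x₂ − x₁)/(z₂ − z₁) = (278 − 154)/2.258 = 54.92.
Precision τ = 1/σ² = 1/54.92² = 0.000331.

μ = 187.66, τ = 0.000331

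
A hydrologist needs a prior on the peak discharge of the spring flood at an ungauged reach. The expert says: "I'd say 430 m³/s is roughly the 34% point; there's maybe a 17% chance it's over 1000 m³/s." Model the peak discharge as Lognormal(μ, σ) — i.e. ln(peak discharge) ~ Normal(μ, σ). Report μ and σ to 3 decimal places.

μ ≈ 6.319, σ ≈ 0.618

If T ~ Lognormal(μ,σ) then ln T ~ Normal(μ,σ), so the p-quantile of ln T is μ + z_p·σ.
ln(430) = 6.064 and ln(1000) = 6.908; z_{0.34} = -0.4125, z_{0.83} = 0.9542.
σ = (6.908 − 6.064)/(0.9542 − (-0.4125)) = 0.618.
μ = 6.064 − (-0.4125)·0.618 = 6.319.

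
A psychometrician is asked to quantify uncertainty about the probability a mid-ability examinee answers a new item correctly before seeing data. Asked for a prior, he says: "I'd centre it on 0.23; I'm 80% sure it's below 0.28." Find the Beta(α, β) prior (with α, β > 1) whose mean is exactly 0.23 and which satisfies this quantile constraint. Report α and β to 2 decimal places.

With mean 0.23 fixed, write α = 0.23s, β = 0.77s where s = α+β.
Need P(θ < 0.28) = 0.8 under Beta(0.23s, 0.77s). Normal approximation: (q−m)/√(m(1−m)/s) ≈ z_{0.8} = 0.842, so s ≈ 0.23·0.77·(0.842)²/(0.28−0.23)² = 50.2.
At s = 50.2: P(θ<0.28) ≈ 0.805. Adjusting to match 0.8 gives s ≈ 47.66.
So α = 0.23·47.66 ≈ 10.96, β = 0.77·47.66 ≈ 36.69.

α ≈ 10.96, β ≈ 36.69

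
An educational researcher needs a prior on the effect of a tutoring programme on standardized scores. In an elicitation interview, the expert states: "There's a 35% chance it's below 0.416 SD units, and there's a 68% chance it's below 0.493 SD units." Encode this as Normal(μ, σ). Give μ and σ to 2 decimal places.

The p-quantile of Normal(μ,σ) is μ + z_p·σ, with z_{0.35} = -0.3853 and z_{0.68} = 0.4677.
Eliminate σ: μ = (z₂·x₁ − z₁·x₂)/(z₂ − z₁) = (0.4677·0.416 − (-0.3853)·0.493)/0.853 = 0.45.
Then σ = (x₂ − x₁)/(z₂ − z₁) = (0.493 − 0.416)/0.853 = 0.09.

μ = 0.45, σ = 0.09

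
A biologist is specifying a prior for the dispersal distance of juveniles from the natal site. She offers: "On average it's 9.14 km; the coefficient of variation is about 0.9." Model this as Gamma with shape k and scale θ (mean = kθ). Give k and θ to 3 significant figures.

For Gamma(k, scale θ): mean = kθ, variance = kθ², so CV = 1/√k.
CV = 0.9, hence k = 1/CV² = 1.23.
Then θ = mean/k = 9.14/1.23 = 7.4.

k ≈ 1.23, θ ≈ 7.4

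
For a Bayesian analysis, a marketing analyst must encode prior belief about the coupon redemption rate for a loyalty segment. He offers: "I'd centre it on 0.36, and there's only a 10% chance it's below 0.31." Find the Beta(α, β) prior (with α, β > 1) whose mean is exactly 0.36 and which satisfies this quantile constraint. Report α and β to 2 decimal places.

α ≈ 53.46, β ≈ 95.04

With mean 0.36 fixed, write α = 0.36s, β = 0.64s where s = α+β.
Need P(θ < 0.31) = 0.1 under Beta(0.36s, 0.64s). Normal approximation: (q−m)/√(m(1−m)/s) ≈ z_{0.1} = -1.28, so s ≈ 0.36·0.64·(-1.28)²/(0.31−0.36)² = 151.4.
At s = 151.4: P(θ<0.31) ≈ 0.098. Adjusting to match 0.1 gives s ≈ 148.50.
So α = 0.36·148.50 ≈ 53.46, β = 0.64·148.50 ≈ 95.04.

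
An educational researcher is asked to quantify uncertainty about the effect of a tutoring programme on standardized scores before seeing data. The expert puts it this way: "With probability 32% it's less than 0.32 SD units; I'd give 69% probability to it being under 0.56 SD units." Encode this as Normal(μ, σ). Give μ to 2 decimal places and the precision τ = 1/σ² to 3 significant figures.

For Normal(μ,σ), the p-quantile is μ + z_p·σ. Here z_{0.32} = -0.4677, z_{0.69} = 0.4959.
So 0.32 = μ − 0.4677σ and 0.56 = μ + 0.4959σ.
Subtracting: σ = (0.56 − 0.32)/(0.4959 − (-0.4677)) = 0.25.
Then μ = 0.32 − (-0.4677)·0.25 = 0.44.
Precision τ = 1/σ² = 1/0.2491² = 16.1.

μ = 0.44, τ = 16.1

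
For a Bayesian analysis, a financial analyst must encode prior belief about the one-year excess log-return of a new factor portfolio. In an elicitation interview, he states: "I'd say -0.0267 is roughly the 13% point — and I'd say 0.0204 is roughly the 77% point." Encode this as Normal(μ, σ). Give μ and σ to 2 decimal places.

μ = 0.00, σ = 0.03

For Normal(μ,σ), the p-quantile is μ + z_p·σ. Here z_{0.13} = -1.126, z_{0.77} = 0.7388.
So -0.0267 = μ − 1.126σ and 0.0204 = μ + 0.7388σ.
Subtracting: σ = (0.0204 − -0.0267)/(0.7388 − (-1.126)) = 0.03.
Then μ = -0.0267 − (-1.126)·0.03 = 0.00.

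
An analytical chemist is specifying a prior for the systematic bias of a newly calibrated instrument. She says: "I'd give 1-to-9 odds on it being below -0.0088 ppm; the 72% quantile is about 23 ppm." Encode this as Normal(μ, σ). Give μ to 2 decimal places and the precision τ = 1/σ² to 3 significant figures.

The p-quantile of Normal(μ,σ) is μ + z_p·σ, with z_{0.1} = -1.282 and z_{0.72} = 0.5828.
Eliminate σ: μ = (z₂·x₁ − z₁·x₂)/(z₂ − z₁) = (0.5828·-0.0088 − (-1.282)·23)/1.864 = 15.81.
Then σ = (x₂ − x₁)/(z₂ − z₁) = (23 − -0.0088)/1.864 = 12.34.
Precision τ = 1/σ² = 1/12.34² = 0.00657.

μ = 15.81, τ = 0.00657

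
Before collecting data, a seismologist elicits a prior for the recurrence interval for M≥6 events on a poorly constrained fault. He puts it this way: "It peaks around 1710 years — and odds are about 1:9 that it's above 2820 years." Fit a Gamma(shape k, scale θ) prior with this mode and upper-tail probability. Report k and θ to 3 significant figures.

Gamma(k,θ) with k>1 has mode (k−1)θ, so θ = 1710/(k−1).
Need P(X < 2820) = 0.9 with θ tied to k this way. Start at k = 2, θ = 1710: P(X<2820) ≈ 0.491.
Too low — raise k to concentrate. Iterating converges to k ≈ 8.54.
Then θ = 1710/(8.54−1) ≈ 227.

k ≈ 8.54, θ ≈ 227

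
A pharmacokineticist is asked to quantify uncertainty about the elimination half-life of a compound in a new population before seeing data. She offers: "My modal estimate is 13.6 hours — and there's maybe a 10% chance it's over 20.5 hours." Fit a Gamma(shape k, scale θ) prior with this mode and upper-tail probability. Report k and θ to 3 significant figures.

k ≈ 12.1, θ ≈ 1.23

Gamma(k,θ) with k>1 has mode (k−1)θ, so θ = 13.6/(k−1).
Need P(X < 20.5) = 0.9 with θ tied to k this way. Start at k = 2, θ = 13.6: P(X<20.5) ≈ 0.445.
Too low — raise k to concentrate. Iterating converges to k ≈ 12.1.
Then θ = 13.6/(12.1−1) ≈ 1.23.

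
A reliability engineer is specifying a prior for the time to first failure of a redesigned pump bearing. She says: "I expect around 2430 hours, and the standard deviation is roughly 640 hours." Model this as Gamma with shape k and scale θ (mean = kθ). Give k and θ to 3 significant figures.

For Gamma(k, scale θ): mean = kθ, variance = kθ², so CV = 1/√k.
CV = SD/mean = 640/2430 = 0.2634, hence k = 1/CV² = 14.4.
Then θ = mean/k = 2430/14.4 = 169.

k ≈ 14.4, θ ≈ 169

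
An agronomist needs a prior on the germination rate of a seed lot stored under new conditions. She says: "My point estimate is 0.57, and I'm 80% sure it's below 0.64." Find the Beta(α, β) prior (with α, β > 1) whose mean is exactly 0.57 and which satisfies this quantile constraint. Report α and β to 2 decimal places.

With mean 0.57 fixed, write α = 0.57s, β = 0.43s where s = α+β.
Need P(θ < 0.64) = 0.8 under Beta(0.57s, 0.43s). Normal approximation: (q−m)/√(m(1−m)/s) ≈ z_{0.8} = 0.842, so s ≈ 0.57·0.43·(0.842)²/(0.64−0.57)² = 35.4.
At s = 35.4: P(θ<0.64) ≈ 0.798. Adjusting to match 0.8 gives s ≈ 35.91.
So α = 0.57·35.91 ≈ 20.47, β = 0.43·35.91 ≈ 15.44.

α ≈ 20.47, β ≈ 15.44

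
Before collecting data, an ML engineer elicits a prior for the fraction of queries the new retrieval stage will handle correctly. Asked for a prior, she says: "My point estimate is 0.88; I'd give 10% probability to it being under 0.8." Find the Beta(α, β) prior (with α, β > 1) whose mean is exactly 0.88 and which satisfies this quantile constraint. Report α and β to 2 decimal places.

α ≈ 25.88, β ≈ 3.53

With mean 0.88 fixed, write α = 0.88s, β = 0.12s where s = α+β.
Need P(θ < 0.8) = 0.1 under Beta(0.88s, 0.12s). Normal approximation: (q−m)/√(m(1−m)/s) ≈ z_{0.1} = -1.28, so s ≈ 0.88·0.12·(-1.28)²/(0.8−0.88)² = 27.1.
At s = 27.1: P(θ<0.8) ≈ 0.107. Adjusting to match 0.1 gives s ≈ 29.41.
So α = 0.88·29.41 ≈ 25.88, β = 0.12·29.41 ≈ 3.53.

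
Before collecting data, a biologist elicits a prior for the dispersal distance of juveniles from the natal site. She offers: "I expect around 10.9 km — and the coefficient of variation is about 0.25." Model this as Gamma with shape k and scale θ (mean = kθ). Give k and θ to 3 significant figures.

k ≈ 16, θ ≈ 0.681

For Gamma(k, scale θ): mean = kθ, variance = kθ², so CV = 1/√k.
CV = 0.25, hence k = 1/CV² = 16.
Then θ = mean/k = 10.9/16 = 0.681.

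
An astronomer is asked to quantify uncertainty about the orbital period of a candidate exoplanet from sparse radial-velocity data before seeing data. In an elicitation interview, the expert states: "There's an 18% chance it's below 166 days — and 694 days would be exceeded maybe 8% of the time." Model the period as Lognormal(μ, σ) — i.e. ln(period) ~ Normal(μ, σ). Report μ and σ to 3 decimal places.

If T ~ Lognormal(μ,σ) then ln T ~ Normal(μ,σ), so the p-quantile of ln T is μ + z_p·σ.
ln(166) = 5.112 and ln(694) = 6.542; z_{0.18} = -0.9154, z_{0.92} = 1.405.
σ = (6.542 − 5.112)/(1.405 − (-0.9154)) = 0.616.
μ = 5.112 − (-0.9154)·0.616 = 5.676.

μ ≈ 5.676, σ ≈ 0.616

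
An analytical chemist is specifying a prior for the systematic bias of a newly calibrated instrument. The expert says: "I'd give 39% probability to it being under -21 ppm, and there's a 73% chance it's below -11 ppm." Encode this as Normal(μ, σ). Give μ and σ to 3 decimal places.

μ = -17.869, σ = 11.209

For Normal(μ,σ), the p-quantile is μ + z_p·σ. Here z_{0.39} = -0.2793, z_{0.73} = 0.6128.
So -21 = μ − 0.2793σ and -11 = μ + 0.6128σ.
Subtracting: σ = (-11 − -21)/(0.6128 − (-0.2793)) = 11.209.
Then μ = -21 − (-0.2793)·11.209 = -17.869.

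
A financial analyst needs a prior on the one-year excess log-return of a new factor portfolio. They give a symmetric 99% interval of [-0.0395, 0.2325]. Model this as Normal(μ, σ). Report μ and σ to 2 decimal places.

A symmetric 99% interval runs μ ± z·σ with z = 2.576.
Half-width = 0.136, so σ = 0.136/2.576 = 0.05.
μ is the interval midpoint, 0.10.

μ = 0.10, σ = 0.05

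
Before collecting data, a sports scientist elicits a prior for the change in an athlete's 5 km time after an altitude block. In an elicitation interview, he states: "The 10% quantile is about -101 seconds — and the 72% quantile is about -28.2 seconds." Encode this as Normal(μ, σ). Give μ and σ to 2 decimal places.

The p-quantile of Normal(μ,σ) is μ + z_p·σ, with z_{0.1} = -1.282 and z_{0.72} = 0.5828.
Eliminate σ: μ = (z₂·x₁ − z₁·x₂)/(z₂ − z₁) = (0.5828·-101 − (-1.282)·-28.2)/1.864 = -50.96.
Then σ = (x₂ − x₁)/(z₂ − z₁) = (-28.2 − -101)/1.864 = 39.05.

μ = -50.96, σ = 39.05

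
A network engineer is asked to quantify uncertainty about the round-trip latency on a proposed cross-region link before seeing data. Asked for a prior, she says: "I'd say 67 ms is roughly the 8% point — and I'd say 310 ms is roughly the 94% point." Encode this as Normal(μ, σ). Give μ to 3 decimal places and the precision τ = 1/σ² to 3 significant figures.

For Normal(μ,σ), the p-quantile is μ + z_p·σ. Here z_{0.08} = -1.405, z_{0.94} = 1.555.
So 67 = μ − 1.405σ and 310 = μ + 1.555σ.
Subtracting: σ = (310 − 67)/(1.555 − (-1.405)) = 82.099.
Then μ = 67 − (-1.405)·82.099 = 182.355.
Precision τ = 1/σ² = 1/82.1² = 0.000148.

μ = 182.355, τ = 0.000148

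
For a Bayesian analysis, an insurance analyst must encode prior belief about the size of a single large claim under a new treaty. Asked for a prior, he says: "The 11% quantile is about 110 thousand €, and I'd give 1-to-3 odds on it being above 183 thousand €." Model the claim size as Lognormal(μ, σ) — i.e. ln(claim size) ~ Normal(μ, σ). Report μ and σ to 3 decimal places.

If T ~ Lognormal(μ,σ) then ln T ~ Normal(μ,σ), so the p-quantile of ln T is μ + z_p·σ.
ln(110) = 4.7 and ln(183) = 5.209; z_{0.11} = -1.227, z_{0.75} = 0.6745.
σ = (5.209 − 4.7)/(0.6745 − (-1.227)) = 0.268.
μ = 4.7 − (-1.227)·0.268 = 5.029.

μ ≈ 5.029, σ ≈ 0.268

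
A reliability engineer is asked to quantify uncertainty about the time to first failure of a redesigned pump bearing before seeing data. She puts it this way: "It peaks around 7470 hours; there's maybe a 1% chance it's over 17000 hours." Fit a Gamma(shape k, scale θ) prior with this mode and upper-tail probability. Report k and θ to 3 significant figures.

k ≈ 8.08, θ ≈ 1050

Gamma(k,θ) with k>1 has mode (k−1)θ, so θ = 7470/(k−1).
Need P(X < 17000) = 0.99 with θ tied to k this way. Start at k = 2, θ = 7470: P(X<17000) ≈ 0.664.
Too low — raise k to concentrate. Iterating converges to k ≈ 8.08.
Then θ = 7470/(8.08−1) ≈ 1050.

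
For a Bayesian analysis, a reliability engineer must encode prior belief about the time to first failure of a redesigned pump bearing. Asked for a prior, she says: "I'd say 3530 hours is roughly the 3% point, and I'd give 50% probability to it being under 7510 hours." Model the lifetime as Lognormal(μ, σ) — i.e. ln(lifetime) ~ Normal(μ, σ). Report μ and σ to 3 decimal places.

μ ≈ 8.924, σ ≈ 0.401

If T ~ Lognormal(μ,σ) then ln T ~ Normal(μ,σ), so the p-quantile of ln T is μ + z_p·σ.
ln(3530) = 8.169 and ln(7510) = 8.924; z_{0.03} = -1.881, z_{0.5} = 0.
σ = (8.924 − 8.169)/(0 − (-1.881)) = 0.401.
μ = 8.169 − (-1.881)·0.401 = 8.924.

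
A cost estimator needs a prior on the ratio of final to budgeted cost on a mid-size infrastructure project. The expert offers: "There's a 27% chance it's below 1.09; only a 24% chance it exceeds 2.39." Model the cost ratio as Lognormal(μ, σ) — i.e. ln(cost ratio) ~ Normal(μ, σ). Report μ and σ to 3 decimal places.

μ ≈ 0.451, σ ≈ 0.595

If T ~ Lognormal(μ,σ) then ln T ~ Normal(μ,σ), so the p-quantile of ln T is μ + z_p·σ.
ln(1.09) = 0.08618 and ln(2.39) = 0.8713; z_{0.27} = -0.6128, z_{0.76} = 0.7063.
σ = (0.8713 − 0.08618)/(0.7063 − (-0.6128)) = 0.595.
μ = 0.08618 − (-0.6128)·0.595 = 0.451.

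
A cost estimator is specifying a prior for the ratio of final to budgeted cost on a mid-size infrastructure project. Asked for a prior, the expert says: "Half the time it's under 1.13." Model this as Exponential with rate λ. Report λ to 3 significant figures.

Exponential median = ln 2 / λ, so λ = ln 2 / 1.13 = 0.613.

λ ≈ 0.613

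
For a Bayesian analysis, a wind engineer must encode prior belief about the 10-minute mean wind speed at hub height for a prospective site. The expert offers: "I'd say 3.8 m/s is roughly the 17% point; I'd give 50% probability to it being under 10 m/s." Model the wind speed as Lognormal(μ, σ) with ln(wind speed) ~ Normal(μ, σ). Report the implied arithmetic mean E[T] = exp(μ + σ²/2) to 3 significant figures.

If T ~ Lognormal(μ,σ) then ln T ~ Normal(μ,σ), so the p-quantile of ln T is μ + z_p·σ.
ln(3.8) = 1.335 and ln(10) = 2.303; z_{0.17} = -0.9542, z_{0.5} = 0.
σ = (2.303 − 1.335)/(0 − (-0.9542)) = 1.014.
μ = 1.335 − (-0.9542)·1.014 = 2.303.
E[T] = exp(μ + σ²/2) = exp(2.303 + 0.5142) = 16.7 m/s.

E[T] ≈ 16.7 m/s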